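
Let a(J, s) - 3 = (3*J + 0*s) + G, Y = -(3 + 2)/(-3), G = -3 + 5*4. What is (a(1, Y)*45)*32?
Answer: 33120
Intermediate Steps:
G = 17 (G = -3 + 20 = 17)
Y = 5/3 (Y = -1*5*(-⅓) = -5*(-⅓) = 5/3 ≈ 1.6667)
a(J, s) = 20 + 3*J (a(J, s) = 3 + ((3*J + 0*s) + 17) = 3 + ((3*J + 0) + 17) = 3 + (3*J + 17) = 3 + (17 + 3*J) = 20 + 3*J)
(a(1, Y)*45)*32 = ((20 + 3*1)*45)*32 = ((20 + 3)*45)*32 = (23*45)*32 = 1035*32 = 33120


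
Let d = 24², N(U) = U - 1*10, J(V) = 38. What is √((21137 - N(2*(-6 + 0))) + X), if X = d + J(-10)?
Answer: √21773 ≈ 147.56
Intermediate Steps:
N(U) = -10 + U (N(U) = U - 10 = -10 + U)
d = 576
X = 614 (X = 576 + 38 = 614)
√((21137 - N(2*(-6 + 0))) + X) = √((21137 - (-10 + 2*(-6 + 0))) + 614) = √((21137 - (-10 + 2*(-6))) + 614) = √((21137 - (-10 - 12)) + 614) = √((21137 - 1*(-22)) + 614) = √((21137 + 22) + 614) = √(21159 + 614) = √21773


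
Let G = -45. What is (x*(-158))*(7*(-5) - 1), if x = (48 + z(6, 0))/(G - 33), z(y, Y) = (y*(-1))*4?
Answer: -22752/13 ≈ -1750.2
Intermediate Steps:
z(y, Y) = -4*y (z(y, Y) = -y*4 = -4*y)
x = -4/13 (x = (48 - 4*6)/(-45 - 33) = (48 - 24)/(-78) = 24*(-1/78) = -4/13 ≈ -0.30769)
(x*(-158))*(7*(-5) - 1) = (-4/13*(-158))*(7*(-5) - 1) = 632*(-35 - 1)/13 = (632/13)*(-36) = -22752/13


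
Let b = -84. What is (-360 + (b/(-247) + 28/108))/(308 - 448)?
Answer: 2396843/933660 ≈ 2.5671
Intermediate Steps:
(-360 + (b/(-247) + 28/108))/(308 - 448) = (-360 + (-84/(-247) + 28/108))/(308 - 448) = (-360 + (-84*(-1/247) + 28*(1/108)))/(-140) = (-360 + (84/247 + 7/27))*(-1/140) = (-360 + 3997/6669)*(-1/140) = -2396843/6669*(-1/140) = 2396843/933660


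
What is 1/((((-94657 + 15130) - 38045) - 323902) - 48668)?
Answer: -1/490142 ≈ -2.0402e-6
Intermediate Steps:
1/((((-94657 + 15130) - 38045) - 323902) - 48668) = 1/(((-79527 - 38045) - 323902) - 48668) = 1/((-117572 - 323902) - 48668) = 1/(-441474 - 48668) = 1/(-490142) = -1/490142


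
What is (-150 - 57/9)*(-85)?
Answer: 39865/3 ≈ 13288.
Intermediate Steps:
(-150 - 57/9)*(-85) = (-150 - 57*1/9)*(-85) = (-150 - 19/3)*(-85) = -469/3*(-85) = 39865/3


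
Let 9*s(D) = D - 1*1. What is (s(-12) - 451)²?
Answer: 16581184/81 ≈ 2.0471e+5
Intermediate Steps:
s(D) = -⅑ + D/9 (s(D) = (D - 1*1)/9 = (D - 1)/9 = (-1 + D)/9 = -⅑ + D/9)
(s(-12) - 451)² = ((-⅑ + (⅑)*(-12)) - 451)² = ((-⅑ - 4/3) - 451)² = (-13/9 - 451)² = (-4072/9)² = 16581184/81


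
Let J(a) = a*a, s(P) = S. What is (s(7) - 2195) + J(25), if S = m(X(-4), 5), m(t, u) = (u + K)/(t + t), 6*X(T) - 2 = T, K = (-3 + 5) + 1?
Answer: -1582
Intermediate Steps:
K = 3 (K = 2 + 1 = 3)
X(T) = ⅓ + T/6
m(t, u) = (3 + u)/(2*t) (m(t, u) = (u + 3)/(t + t) = (3 + u)/((2*t)) = (3 + u)*(1/(2*t)) = (3 + u)/(2*t))
S = -12 (S = (3 + 5)/(2*(⅓ + (⅙)*(-4))) = (½)*8/(⅓ - ⅔) = (½)*8/(-⅓) = (½)*(-3)*8 = -12)
s(P) = -12
J(a) = a²
(s(7) - 2195) + J(25) = (-12 - 2195) + 25² = -2207 + 625 = -1582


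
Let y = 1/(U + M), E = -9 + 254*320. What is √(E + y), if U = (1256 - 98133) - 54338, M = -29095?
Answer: √2642258053562790/180310 ≈ 285.08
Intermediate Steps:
U = -151215 (U = -96877 - 54338 = -151215)
E = 81271 (E = -9 + 81280 = 81271)
y = -1/180310 (y = 1/(-151215 - 29095) = 1/(-180310) = -1/180310 ≈ -5.5460e-6)
√(E + y) = √(81271 - 1/180310) = √(14653974009/180310) = √2642258053562790/180310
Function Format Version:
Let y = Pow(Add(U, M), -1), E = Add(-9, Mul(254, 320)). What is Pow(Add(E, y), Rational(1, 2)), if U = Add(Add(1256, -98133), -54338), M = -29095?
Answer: Mul(Rational(1, 180310), Pow(2642258053562790, Rational(1, 2))) ≈ 285.08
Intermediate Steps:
U = -151215 (U = Add(-96877, -54338) = -151215)
E = 81271 (E = Add(-9, 81280) = 81271)
y = Rational(-1, 180310) (y = Pow(Add(-151215, -29095), -1) = Pow(-180310, -1) = Rational(-1, 180310) ≈ -5.5460e-6)
Pow(Add(E, y), Rational(1, 2)) = Pow(Add(81271, Rational(-1, 180310)), Rational(1, 2)) = Pow(Rational(14653974009, 180310), Rational(1, 2)) = Mul(Rational(1, 180310), Pow(2642258053562790, Rational(1, 2)))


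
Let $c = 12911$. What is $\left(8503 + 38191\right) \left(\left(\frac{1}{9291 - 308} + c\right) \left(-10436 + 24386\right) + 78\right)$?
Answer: $\frac{75546919319959956}{8983} \approx 8.41 \cdot 10^{12}$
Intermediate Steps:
$\left(8503 + 38191\right) \left(\left(\frac{1}{9291 - 308} + c\right) \left(-10436 + 24386\right) + 78\right) = \left(8503 + 38191\right) \left(\left(\frac{1}{9291 - 308} + 12911\right) \left(-10436 + 24386\right) + 78\right) = 46694 \left(\left(\frac{1}{8983} + 12911\right) 13950 + 78\right) = 46694 \left(\frac{115979514}{8983} \cdot 13950 + 78\right) = 46694 \left(\frac{1617914220300}{8983} + 78\right) = 46694 \cdot \frac{1617914920974}{8983} = \frac{75546919319959956}{8983}$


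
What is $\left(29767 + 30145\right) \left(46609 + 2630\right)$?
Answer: $2950006968$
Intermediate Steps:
$\left(29767 + 30145\right) \left(46609 + 2630\right) = 59912 \cdot 49239 = 2950006968$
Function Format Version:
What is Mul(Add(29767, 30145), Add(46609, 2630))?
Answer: 2950006968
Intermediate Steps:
Mul(Add(29767, 30145), Add(46609, 2630)) = Mul(59912, 49239) = 2950006968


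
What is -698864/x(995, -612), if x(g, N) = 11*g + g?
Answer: -174716/2985 ≈ -58.531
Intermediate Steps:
x(g, N) = 12*g
-698864/x(995, -612) = -698864/(12*995) = -698864/11940 = -698864*1/11940 = -174716/2985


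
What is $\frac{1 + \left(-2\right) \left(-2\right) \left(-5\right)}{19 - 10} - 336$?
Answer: $- \frac{3043}{9} \approx -338.11$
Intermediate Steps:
$\frac{1 + \left(-2\right) \left(-2\right) \left(-5\right)}{19 - 10} - 336 = \frac{1 + 4 \left(-5\right)}{9} - 336 = \left(1 - 20\right) \frac{1}{9} - 336 = \left(-19\right) \frac{1}{9} - 336 = - \frac{19}{9} - 336 = - \frac{3043}{9}$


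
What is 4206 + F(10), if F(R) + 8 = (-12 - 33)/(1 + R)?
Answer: 46133/11 ≈ 4193.9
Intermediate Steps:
F(R) = -8 - 45/(1 + R) (F(R) = -8 + (-12 - 33)/(1 + R) = -8 - 45/(1 + R))
4206 + F(10) = 4206 + (-53 - 8*10)/(1 + 10) = 4206 + (-53 - 80)/11 = 4206 + (1/11)*(-133) = 4206 - 133/11 = 46133/11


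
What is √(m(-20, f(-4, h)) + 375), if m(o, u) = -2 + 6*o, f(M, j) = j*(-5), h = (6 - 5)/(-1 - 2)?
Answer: √253 ≈ 15.906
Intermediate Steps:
h = -⅓ (h = 1/(-3) = 1*(-⅓) = -⅓ ≈ -0.33333)
f(M, j) = -5*j
√(m(-20, f(-4, h)) + 375) = √((-2 + 6*(-20)) + 375) = √((-2 - 120) + 375) = √(-122 + 375) = √253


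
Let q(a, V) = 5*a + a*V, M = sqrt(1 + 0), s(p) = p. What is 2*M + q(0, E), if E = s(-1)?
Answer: 2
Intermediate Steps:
E = -1
M = 1 (M = sqrt(1) = 1)
q(a, V) = 5*a + V*a
2*M + q(0, E) = 2*1 + 0*(5 - 1) = 2 + 0*4 = 2 + 0 = 2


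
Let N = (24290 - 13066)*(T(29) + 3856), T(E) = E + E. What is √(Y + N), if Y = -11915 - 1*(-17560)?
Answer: 17*√152029 ≈ 6628.5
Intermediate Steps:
T(E) = 2*E
Y = 5645 (Y = -11915 + 17560 = 5645)
N = 43930736 (N = (24290 - 13066)*(2*29 + 3856) = 11224*(58 + 3856) = 11224*3914 = 43930736)
√(Y + N) = √(5645 + 43930736) = √43936381 = 17*√152029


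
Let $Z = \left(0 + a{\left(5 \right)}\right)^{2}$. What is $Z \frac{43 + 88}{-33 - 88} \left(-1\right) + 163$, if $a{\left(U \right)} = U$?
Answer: $\frac{22998}{121} \approx 190.07$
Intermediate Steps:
$Z = 25$ ($Z = \left(0 + 5\right)^{2} = 5^{2} = 25$)
$Z \frac{43 + 88}{-33 - 88} \left(-1\right) + 163 = 25 \frac{43 + 88}{-33 - 88} \left(-1\right) + 163 = 25 \frac{131}{-121} \left(-1\right) + 163 = 25 \cdot 131 \left(- \frac{1}{121}\right) \left(-1\right) + 163 = 25 \left(\left(- \frac{131}{121}\right) \left(-1\right)\right) + 163 = 25 \cdot \frac{131}{121} + 163 = \frac{3275}{121} + 163 = \frac{22998}{121}$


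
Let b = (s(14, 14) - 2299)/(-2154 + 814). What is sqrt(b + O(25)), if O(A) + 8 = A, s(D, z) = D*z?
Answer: sqrt(8335805)/670 ≈ 4.3092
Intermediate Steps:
O(A) = -8 + A
b = 2103/1340 (b = (14*14 - 2299)/(-2154 + 814) = (196 - 2299)/(-1340) = -2103*(-1/1340) = 2103/1340 ≈ 1.5694)
sqrt(b + O(25)) = sqrt(2103/1340 + (-8 + 25)) = sqrt(2103/1340 + 17) = sqrt(24883/1340) = sqrt(8335805)/670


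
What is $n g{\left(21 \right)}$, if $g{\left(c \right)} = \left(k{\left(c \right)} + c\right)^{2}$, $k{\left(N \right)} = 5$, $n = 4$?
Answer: $2704$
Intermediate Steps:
$g{\left(c \right)} = \left(5 + c\right)^{2}$
$n g{\left(21 \right)} = 4 \left(5 + 21\right)^{2} = 4 \cdot 26^{2} = 4 \cdot 676 = 2704$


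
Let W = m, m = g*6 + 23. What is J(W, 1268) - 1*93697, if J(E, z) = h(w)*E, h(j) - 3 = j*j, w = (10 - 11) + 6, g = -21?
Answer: -96581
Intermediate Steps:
m = -103 (m = -21*6 + 23 = -126 + 23 = -103)
w = 5 (w = -1 + 6 = 5)
h(j) = 3 + j² (h(j) = 3 + j*j = 3 + j²)
W = -103
J(E, z) = 28*E (J(E, z) = (3 + 5²)*E = (3 + 25)*E = 28*E)
J(W, 1268) - 1*93697 = 28*(-103) - 1*93697 = -2884 - 93697 = -96581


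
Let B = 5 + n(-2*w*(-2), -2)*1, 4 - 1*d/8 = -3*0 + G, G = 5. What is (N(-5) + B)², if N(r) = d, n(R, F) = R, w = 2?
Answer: 25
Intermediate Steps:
d = -8 (d = 32 - 8*(-3*0 + 5) = 32 - 8*(0 + 5) = 32 - 8*5 = 32 - 40 = -8)
N(r) = -8
B = 13 (B = 5 + (-2*2*(-2))*1 = 5 - 4*(-2)*1 = 5 + 8*1 = 5 + 8 = 13)
(N(-5) + B)² = (-8 + 13)² = 5² = 25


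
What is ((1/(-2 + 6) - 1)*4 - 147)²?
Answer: 22500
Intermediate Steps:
((1/(-2 + 6) - 1)*4 - 147)² = ((1/4 - 1)*4 - 147)² = ((¼ - 1)*4 - 147)² = (-¾*4 - 147)² = (-3 - 147)² = (-150)² = 22500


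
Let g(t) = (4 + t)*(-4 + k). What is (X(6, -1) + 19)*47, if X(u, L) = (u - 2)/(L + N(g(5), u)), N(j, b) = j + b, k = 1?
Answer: 9729/11 ≈ 884.45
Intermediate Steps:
g(t) = -12 - 3*t (g(t) = (4 + t)*(-4 + 1) = (4 + t)*(-3) = -12 - 3*t)
N(j, b) = b + j
X(u, L) = (-2 + u)/(-27 + L + u) (X(u, L) = (u - 2)/(L + (u + (-12 - 3*5))) = (-2 + u)/(L + (u + (-12 - 15))) = (-2 + u)/(L + (u - 27)) = (-2 + u)/(L + (-27 + u)) = (-2 + u)/(-27 + L + u))
(X(6, -1) + 19)*47 = ((-2 + 6)/(-27 - 1 + 6) + 19)*47 = (4/(-22) + 19)*47 = (-1/22*4 + 19)*47 = (-2/11 + 19)*47 = (207/11)*47 = 9729/11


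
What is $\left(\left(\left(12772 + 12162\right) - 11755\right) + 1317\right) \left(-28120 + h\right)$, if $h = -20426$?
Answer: $-703722816$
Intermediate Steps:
$\left(\left(\left(12772 + 12162\right) - 11755\right) + 1317\right) \left(-28120 + h\right) = \left(\left(\left(12772 + 12162\right) - 11755\right) + 1317\right) \left(-28120 - 20426\right) = \left(\left(24934 - 11755\right) + 1317\right) \left(-48546\right) = \left(13179 + 1317\right) \left(-48546\right) = 14496 \left(-48546\right) = -703722816$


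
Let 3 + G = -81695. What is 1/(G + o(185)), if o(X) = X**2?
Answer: -1/47473 ≈ -2.1065e-5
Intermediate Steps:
G = -81698 (G = -3 - 81695 = -81698)
1/(G + o(185)) = 1/(-81698 + 185**2) = 1/(-81698 + 34225) = 1/(-47473) = -1/47473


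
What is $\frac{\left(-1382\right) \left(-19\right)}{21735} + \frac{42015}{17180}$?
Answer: $\frac{272861693}{74681460} \approx 3.6537$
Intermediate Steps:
$\frac{\left(-1382\right) \left(-19\right)}{21735} + \frac{42015}{17180} = 26258 \cdot \frac{1}{21735} + 42015 \cdot \frac{1}{17180} = \frac{26258}{21735} + \frac{8403}{3436} = \frac{272861693}{74681460}$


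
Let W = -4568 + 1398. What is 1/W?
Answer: -1/3170 ≈ -0.00031546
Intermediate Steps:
W = -3170
1/W = 1/(-3170) = -1/3170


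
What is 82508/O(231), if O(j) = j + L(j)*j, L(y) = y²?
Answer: 41254/6163311 ≈ 0.0066935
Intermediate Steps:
O(j) = j + j³ (O(j) = j + j²*j = j + j³)
82508/O(231) = 82508/(231 + 231³) = 82508/(231 + 12326391) = 82508/12326622 = 82508*(1/12326622) = 41254/6163311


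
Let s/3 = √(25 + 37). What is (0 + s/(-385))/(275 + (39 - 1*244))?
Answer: -3*√62/26950 ≈ -0.00087651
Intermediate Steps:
s = 3*√62 (s = 3*√(25 + 37) = 3*√62 ≈ 23.622)
(0 + s/(-385))/(275 + (39 - 1*244)) = (0 + (3*√62)/(-385))/(275 + (39 - 1*244)) = (0 + (3*√62)*(-1/385))/(275 + (39 - 244)) = (0 - 3*√62/385)/(275 - 205) = -3*√62/385/70 = -3*√62/385*(1/70) = -3*√62/26950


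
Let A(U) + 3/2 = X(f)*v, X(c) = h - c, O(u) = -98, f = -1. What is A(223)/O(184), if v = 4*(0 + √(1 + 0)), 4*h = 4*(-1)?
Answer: 3/196 ≈ 0.015306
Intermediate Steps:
h = -1 (h = (4*(-1))/4 = (¼)*(-4) = -1)
X(c) = -1 - c
v = 4 (v = 4*(0 + √1) = 4*(0 + 1) = 4*1 = 4)
A(U) = -3/2 (A(U) = -3/2 + (-1 - 1*(-1))*4 = -3/2 + (-1 + 1)*4 = -3/2 + 0*4 = -3/2 + 0 = -3/2)
A(223)/O(184) = -3/2/(-98) = -3/2*(-1/98) = 3/196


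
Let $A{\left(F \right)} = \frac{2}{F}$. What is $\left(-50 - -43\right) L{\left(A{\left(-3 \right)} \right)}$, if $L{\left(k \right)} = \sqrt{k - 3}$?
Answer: $- \frac{7 i \sqrt{33}}{3} \approx - 13.404 i$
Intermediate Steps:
$L{\left(k \right)} = \sqrt{-3 + k}$
$\left(-50 - -43\right) L{\left(A{\left(-3 \right)} \right)} = \left(-50 - -43\right) \sqrt{-3 + \frac{2}{-3}} = \left(-50 + 43\right) \sqrt{-3 + 2 \left(- \frac{1}{3}\right)} = - 7 \sqrt{-3 - \frac{2}{3}} = - 7 \sqrt{- \frac{11}{3}} = - 7 \frac{i \sqrt{33}}{3} = - \frac{7 i \sqrt{33}}{3}$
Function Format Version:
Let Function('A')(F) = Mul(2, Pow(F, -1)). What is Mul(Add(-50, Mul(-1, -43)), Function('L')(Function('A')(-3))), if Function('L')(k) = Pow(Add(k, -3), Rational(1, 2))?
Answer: Mul(Rational(-7, 3), I, Pow(33, Rational(1, 2))) ≈ Mul(-13.404, I)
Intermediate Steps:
Function('L')(k) = Pow(Add(-3, k), Rational(1, 2))
Mul(Add(-50, Mul(-1, -43)), Function('L')(Function('A')(-3))) = Mul(Add(-50, Mul(-1, -43)), Pow(Add(-3, Mul(2, Pow(-3, -1))), Rational(1, 2))) = Mul(Add(-50, 43), Pow(Add(-3, Mul(2, Rational(-1, 3))), Rational(1, 2))) = Mul(-7, Pow(Add(-3, Rational(-2, 3)), Rational(1, 2))) = Mul(-7, Pow(Rational(-11, 3), Rational(1, 2))) = Mul(-7, Mul(Rational(1, 3), I, Pow(33, Rational(1, 2)))) = Mul(Rational(-7, 3), I, Pow(33, Rational(1, 2)))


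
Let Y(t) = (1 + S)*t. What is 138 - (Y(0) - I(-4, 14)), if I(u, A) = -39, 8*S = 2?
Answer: 99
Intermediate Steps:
S = ¼ (S = (⅛)*2 = ¼ ≈ 0.25000)
Y(t) = 5*t/4 (Y(t) = (1 + ¼)*t = 5*t/4)
138 - (Y(0) - I(-4, 14)) = 138 - ((5/4)*0 - 1*(-39)) = 138 - (0 + 39) = 138 - 1*39 = 138 - 39 = 99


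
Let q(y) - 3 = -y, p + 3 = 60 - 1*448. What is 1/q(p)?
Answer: 1/394 ≈ 0.0025381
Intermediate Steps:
p = -391 (p = -3 + (60 - 1*448) = -3 + (60 - 448) = -3 - 388 = -391)
q(y) = 3 - y
1/q(p) = 1/(3 - 1*(-391)) = 1/(3 + 391) = 1/394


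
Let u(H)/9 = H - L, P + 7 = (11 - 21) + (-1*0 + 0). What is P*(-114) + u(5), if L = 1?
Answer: 1974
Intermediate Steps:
P = -17 (P = -7 + ((11 - 21) + (-1*0 + 0)) = -7 + (-10 + (0 + 0)) = -7 + (-10 + 0) = -7 - 10 = -17)
u(H) = -9 + 9*H (u(H) = 9*(H - 1*1) = 9*(H - 1) = 9*(-1 + H) = -9 + 9*H)
P*(-114) + u(5) = -17*(-114) + (-9 + 9*5) = 1938 + (-9 + 45) = 1938 + 36 = 1974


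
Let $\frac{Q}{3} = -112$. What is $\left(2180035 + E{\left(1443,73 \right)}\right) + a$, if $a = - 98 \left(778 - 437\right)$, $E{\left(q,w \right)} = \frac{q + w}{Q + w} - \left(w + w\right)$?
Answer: $\frac{564520357}{263} \approx 2.1465 \cdot 10^{6}$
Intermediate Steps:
$Q = -336$ ($Q = 3 \left(-112\right) = -336$)
$E{\left(q,w \right)} = - 2 w + \frac{q + w}{-336 + w}$ ($E{\left(q,w \right)} = \frac{q + w}{-336 + w} - \left(w + w\right) = \frac{q + w}{-336 + w} - 2 w = - 2 w + \frac{q + w}{-336 + w}$)
$a = -33418$ ($a = \left(-98\right) 341 = -33418$)
$\left(2180035 + E{\left(1443,73 \right)}\right) + a = \left(2180035 + \frac{1443 - 2 \cdot 73^{2} + 673 \cdot 73}{-336 + 73}\right) - 33418 = \left(2180035 + \frac{1443 - 10658 + 49129}{-263}\right) - 33418 = \left(2180035 - \frac{1443 - 10658 + 49129}{263}\right) - 33418 = \left(2180035 - \frac{39914}{263}\right) - 33418 = \frac{573309291}{263} - 33418 = \frac{564520357}{263}$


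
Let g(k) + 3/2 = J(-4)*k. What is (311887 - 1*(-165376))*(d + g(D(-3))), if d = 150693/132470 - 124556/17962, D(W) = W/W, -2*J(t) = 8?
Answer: -3207210870746628/594856535 ≈ -5.3916e+6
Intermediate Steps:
J(t) = -4 (J(t) = -1/2*8 = -4)
D(W) = 1
d = -6896592827/1189713070 (d = 150693*(1/132470) - 124556*1/17962 = 150693/132470 - 62278/8981 = -6896592827/1189713070 ≈ -5.7969)
g(k) = -3/2 - 4*k
(311887 - 1*(-165376))*(d + g(D(-3))) = (311887 - 1*(-165376))*(-6896592827/1189713070 + (-3/2 - 4*1)) = (311887 + 165376)*(-6896592827/1189713070 + (-3/2 - 4)) = 477263*(-6896592827/1189713070 - 11/2) = 477263*(-6720007356/594856535) = -3207210870746628/594856535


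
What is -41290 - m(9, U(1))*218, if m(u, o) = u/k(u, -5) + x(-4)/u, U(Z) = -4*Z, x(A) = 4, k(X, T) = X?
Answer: -374444/9 ≈ -41605.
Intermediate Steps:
m(u, o) = 1 + 4/u (m(u, o) = u/u + 4/u = 1 + 4/u)
-41290 - m(9, U(1))*218 = -41290 - (4 + 9)/9*218 = -41290 - (⅑)*13*218 = -41290 - 13*218/9 = -41290 - 1*2834/9 = -41290 - 2834/9 = -374444/9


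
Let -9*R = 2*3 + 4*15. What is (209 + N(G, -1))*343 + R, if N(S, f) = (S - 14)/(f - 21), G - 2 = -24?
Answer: 2383951/33 ≈ 72241.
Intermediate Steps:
G = -22 (G = 2 - 24 = -22)
R = -22/3 (R = -(2*3 + 4*15)/9 = -(6 + 60)/9 = -⅑*66 = -22/3 ≈ -7.3333)
N(S, f) = (-14 + S)/(-21 + f)
(209 + N(G, -1))*343 + R = (209 + (-14 - 22)/(-21 - 1))*343 - 22/3 = (209 - 36/(-22))*343 - 22/3 = (209 - 1/22*(-36))*343 - 22/3 = (209 + 18/11)*343 - 22/3 = (2317/11)*343 - 22/3 = 794731/11 - 22/3 = 2383951/33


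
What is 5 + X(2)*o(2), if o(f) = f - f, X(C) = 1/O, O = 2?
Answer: 5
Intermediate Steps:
X(C) = 1/2
o(f) = 0
5 + X(2)*o(2) = 5 + (1/2)*0 = 5 + 0 = 5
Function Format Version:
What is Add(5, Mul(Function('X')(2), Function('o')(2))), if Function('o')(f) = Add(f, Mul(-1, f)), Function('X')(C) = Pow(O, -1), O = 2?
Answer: 5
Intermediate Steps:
Function('X')(C) = Rational(1, 2) (Function('X')(C) = Pow(2, -1) = Rational(1, 2))
Function('o')(f) = 0
Add(5, Mul(Function('X')(2), Function('o')(2))) = Add(5, Mul(Rational(1, 2), 0)) = Add(5, 0) = 5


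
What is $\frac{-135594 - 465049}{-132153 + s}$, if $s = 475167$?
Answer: $- \frac{600643}{343014} \approx -1.7511$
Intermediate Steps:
$\frac{-135594 - 465049}{-132153 + s} = \frac{-135594 - 465049}{-132153 + 475167} = - \frac{600643}{343014}$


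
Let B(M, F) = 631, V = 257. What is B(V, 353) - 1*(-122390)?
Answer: 123021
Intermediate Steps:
B(V, 353) - 1*(-122390) = 631 - 1*(-122390) = 631 + 122390 = 123021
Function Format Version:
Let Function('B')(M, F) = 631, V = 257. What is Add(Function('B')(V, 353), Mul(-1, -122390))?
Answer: 123021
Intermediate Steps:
Add(Function('B')(V, 353), Mul(-1, -122390)) = Add(631, Mul(-1, -122390)) = Add(631, 122390) = 123021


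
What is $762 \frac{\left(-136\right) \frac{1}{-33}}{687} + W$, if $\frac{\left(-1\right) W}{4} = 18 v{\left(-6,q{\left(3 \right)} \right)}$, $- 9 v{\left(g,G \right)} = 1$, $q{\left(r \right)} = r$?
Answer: $\frac{95000}{7557} \approx 12.571$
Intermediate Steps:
$v{\left(g,G \right)} = - \frac{1}{9}$ ($v{\left(g,G \right)} = \left(- \frac{1}{9}\right) 1 = - \frac{1}{9}$)
$W = 8$ ($W = - 4 \cdot 18 \left(- \frac{1}{9}\right) = \left(-4\right) \left(-2\right) = 8$)
$762 \frac{\left(-136\right) \frac{1}{-33}}{687} + W = 762 \frac{\left(-136\right) \frac{1}{-33}}{687} + 8 = 762 \left(-136\right) \left(- \frac{1}{33}\right) \frac{1}{687} + 8 = 762 \cdot \frac{136}{33} \cdot \frac{1}{687} + 8 = 762 \cdot \frac{136}{22671} + 8 = \frac{34544}{7557} + 8 = \frac{95000}{7557}$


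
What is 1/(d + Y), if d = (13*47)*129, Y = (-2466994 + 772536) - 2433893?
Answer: -1/4049532 ≈ -2.4694e-7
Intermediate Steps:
Y = -4128351 (Y = -1694458 - 2433893 = -4128351)
d = 78819 (d = 611*129 = 78819)
1/(d + Y) = 1/(78819 - 4128351) = 1/(-4049532) = -1/4049532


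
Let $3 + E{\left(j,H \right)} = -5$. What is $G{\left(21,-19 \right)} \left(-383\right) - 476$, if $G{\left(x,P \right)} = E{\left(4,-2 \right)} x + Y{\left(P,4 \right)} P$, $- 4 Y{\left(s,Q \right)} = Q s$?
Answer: $202131$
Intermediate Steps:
$E{\left(j,H \right)} = -8$ ($E{\left(j,H \right)} = -3 - 5 = -8$)
$Y{\left(s,Q \right)} = - \frac{Q s}{4}$
$G{\left(x,P \right)} = - P^{2} - 8 x$ ($G{\left(x,P \right)} = - 8 x + \left(- \frac{1}{4}\right) 4 P P = - 8 x + - P P = - 8 x - P^{2} = - P^{2} - 8 x$)
$G{\left(21,-19 \right)} \left(-383\right) - 476 = \left(- \left(-19\right)^{2} - 168\right) \left(-383\right) - 476 = \left(\left(-1\right) 361 - 168\right) \left(-383\right) - 476 = \left(-361 - 168\right) \left(-383\right) - 476 = \left(-529\right) \left(-383\right) - 476 = 202607 - 476 = 202131$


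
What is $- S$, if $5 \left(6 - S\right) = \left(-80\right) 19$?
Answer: $-310$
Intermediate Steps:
$S = 310$ ($S = 6 - \frac{\left(-80\right) 19}{5} = 6 - -304 = 6 + 304 = 310$)
$- S = \left(-1\right) 310 = -310$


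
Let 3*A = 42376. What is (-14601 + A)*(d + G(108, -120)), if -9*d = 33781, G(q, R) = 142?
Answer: 46381781/27 ≈ 1.7178e+6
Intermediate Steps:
d = -33781/9 (d = -1/9*33781 = -33781/9 ≈ -3753.4)
A = 42376/3 (A = (1/3)*42376 = 42376/3 ≈ 14125.)
(-14601 + A)*(d + G(108, -120)) = (-14601 + 42376/3)*(-33781/9 + 142) = -1427/3*(-32503/9) = 46381781/27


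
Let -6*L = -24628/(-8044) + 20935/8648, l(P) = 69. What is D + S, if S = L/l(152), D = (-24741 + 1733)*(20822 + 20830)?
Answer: -2299966796531981431/2399975664 ≈ -9.5833e+8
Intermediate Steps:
L = -31782007/34782256 (L = -(-24628/(-8044) + 20935/8648)/6 = -(-24628*(-1/8044) + 20935*(1/8648))/6 = -(6157/2011 + 20935/8648)/6 = -⅙*95346021/17391128 = -31782007/34782256 ≈ -0.91374)
D = -958329216 (D = -23008*41652 = -958329216)
S = -31782007/2399975664 (S = -31782007/34782256/69 = -31782007/34782256*1/69 = -31782007/2399975664 ≈ -0.013243)
D + S = -958329216 - 31782007/2399975664 = -2299966796531981431/2399975664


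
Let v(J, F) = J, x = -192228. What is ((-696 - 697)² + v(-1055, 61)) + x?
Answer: 1747166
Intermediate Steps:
((-696 - 697)² + v(-1055, 61)) + x = ((-696 - 697)² - 1055) - 192228 = ((-1393)² - 1055) - 192228 = (1940449 - 1055) - 192228 = 1939394 - 192228 = 1747166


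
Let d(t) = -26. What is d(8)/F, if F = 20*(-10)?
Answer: 13/100 ≈ 0.13000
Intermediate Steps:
F = -200
d(8)/F = -26/(-200) = -26*(-1/200) = 13/100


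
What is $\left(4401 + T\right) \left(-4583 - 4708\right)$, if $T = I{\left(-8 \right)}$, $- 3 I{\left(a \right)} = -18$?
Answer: $-40945437$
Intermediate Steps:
$I{\left(a \right)} = 6$ ($I{\left(a \right)} = \left(- \frac{1}{3}\right) \left(-18\right) = 6$)
$T = 6$
$\left(4401 + T\right) \left(-4583 - 4708\right) = \left(4401 + 6\right) \left(-4583 - 4708\right) = 4407 \left(-9291\right) = -40945437$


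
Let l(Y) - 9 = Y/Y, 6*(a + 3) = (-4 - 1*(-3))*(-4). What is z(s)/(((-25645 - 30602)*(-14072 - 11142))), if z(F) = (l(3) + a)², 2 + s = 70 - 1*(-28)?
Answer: 529/12763906722 ≈ 4.1445e-8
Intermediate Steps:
a = -7/3 (a = -3 + ((-4 - 1*(-3))*(-4))/6 = -3 + ((-4 + 3)*(-4))/6 = -3 + (-1*(-4))/6 = -3 + (⅙)*4 = -3 + ⅔ = -7/3 ≈ -2.3333)
s = 96 (s = -2 + (70 - 1*(-28)) = -2 + (70 + 28) = -2 + 98 = 96)
l(Y) = 10 (l(Y) = 9 + Y/Y = 9 + 1 = 10)
z(F) = 529/9 (z(F) = (10 - 7/3)² = (23/3)² = 529/9)
z(s)/(((-25645 - 30602)*(-14072 - 11142))) = 529/(9*(((-25645 - 30602)*(-14072 - 11142)))) = 529/(9*((-56247*(-25214)))) = (529/9)/1418211858 = (529/9)*(1/1418211858) = 529/12763906722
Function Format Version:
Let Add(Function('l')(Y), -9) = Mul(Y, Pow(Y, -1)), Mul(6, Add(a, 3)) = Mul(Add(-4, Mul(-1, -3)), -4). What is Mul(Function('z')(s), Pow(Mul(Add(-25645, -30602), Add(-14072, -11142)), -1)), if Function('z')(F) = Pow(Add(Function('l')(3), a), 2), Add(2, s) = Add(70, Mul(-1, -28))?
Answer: Rational(529, 12763906722) ≈ 4.1445e-8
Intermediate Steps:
a = Rational(-7, 3) (a = Add(-3, Mul(Rational(1, 6), Mul(Add(-4, Mul(-1, -3)), -4))) = Add(-3, Mul(Rational(1, 6), Mul(Add(-4, 3), -4))) = Add(-3, Mul(Rational(1, 6), Mul(-1, -4))) = Add(-3, Mul(Rational(1, 6), 4)) = Add(-3, Rational(2, 3)) = Rational(-7, 3) ≈ -2.3333)
s = 96 (s = Add(-2, Add(70, Mul(-1, -28))) = Add(-2, Add(70, 28)) = Add(-2, 98) = 96)
Function('l')(Y) = 10 (Function('l')(Y) = Add(9, Mul(Y, Pow(Y, -1))) = Add(9, 1) = 10)
Function('z')(F) = Rational(529, 9) (Function('z')(F) = Pow(Add(10, Rational(-7, 3)), 2) = Pow(Rational(23, 3), 2) = Rational(529, 9))
Mul(Function('z')(s), Pow(Mul(Add(-25645, -30602), Add(-14072, -11142)), -1)) = Mul(Rational(529, 9), Pow(Mul(Add(-25645, -30602), Add(-14072, -11142)), -1)) = Mul(Rational(529, 9), Pow(Mul(-56247, -25214), -1)) = Mul(Rational(529, 9), Pow(1418211858, -1)) = Mul(Rational(529, 9), Rational(1, 1418211858)) = Rational(529, 12763906722)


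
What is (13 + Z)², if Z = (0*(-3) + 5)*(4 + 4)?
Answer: 2809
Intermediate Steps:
Z = 40 (Z = (0 + 5)*8 = 5*8 = 40)
(13 + Z)² = (13 + 40)² = 53² = 2809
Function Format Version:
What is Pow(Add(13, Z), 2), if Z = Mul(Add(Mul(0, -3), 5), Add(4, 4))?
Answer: 2809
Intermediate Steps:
Z = 40 (Z = Mul(Add(0, 5), 8) = Mul(5, 8) = 40)
Pow(Add(13, Z), 2) = Pow(Add(13, 40), 2) = Pow(53, 2) = 2809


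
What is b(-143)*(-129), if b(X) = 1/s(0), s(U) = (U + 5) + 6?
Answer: -129/11 ≈ -11.727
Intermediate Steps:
s(U) = 11 + U (s(U) = (5 + U) + 6 = 11 + U)
b(X) = 1/11 (b(X) = 1/(11 + 0) = 1/11)
b(-143)*(-129) = (1/11)*(-129) = -129/11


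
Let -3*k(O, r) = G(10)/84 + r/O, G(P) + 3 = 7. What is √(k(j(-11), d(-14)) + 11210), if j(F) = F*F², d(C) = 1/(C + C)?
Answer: √5908513589/726 ≈ 105.88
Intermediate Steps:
d(C) = 1/(2*C)
G(P) = 4 (G(P) = -3 + 7 = 4)
j(F) = F³
k(O, r) = -1/63 - r/(3*O) (k(O, r) = -(4/84 + r/O)/3 = -(4*(1/84) + r/O)/3 = -(1/21 + r/O)/3 = -1/63 - r/(3*O))
√(k(j(-11), d(-14)) + 11210) = √((-1*(-11)³ - 21/(2*(-14)))/(63*((-11)³)) + 11210) = √((1/63)*(-1*(-1331) - 21*(-1)/(2*14))/(-1331) + 11210) = √((1/63)*(-1/1331)*(1331 - 21*(-1/28)) + 11210) = √((1/63)*(-1/1331)*(1331 + ¾) + 11210) = √((1/63)*(-1/1331)*(5327/4) + 11210) = √(-761/47916 + 11210) = √(537137599/47916) = √5908513589/726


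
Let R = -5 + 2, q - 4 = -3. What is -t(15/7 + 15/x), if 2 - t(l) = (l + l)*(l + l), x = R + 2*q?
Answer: 32302/49 ≈ 659.22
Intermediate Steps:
q = 1 (q = 4 - 3 = 1)
R = -3
x = -1 (x = -3 + 2*1 = -3 + 2 = -1)
t(l) = 2 - 4*l**2 (t(l) = 2 - (l + l)*(l + l) = 2 - 2*l*2*l = 2 - 4*l**2)
-t(15/7 + 15/x) = -(2 - 4*(15/7 + 15/(-1))**2) = -(2 - 4*(15*(1/7) + 15*(-1))**2) = -(2 - 4*(15/7 - 15)**2) = -(2 - 4*(-90/7)**2) = -(2 - 4*8100/49) = -(2 - 32400/49) = -1*(-32302/49) = 32302/49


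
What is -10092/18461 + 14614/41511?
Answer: -149139958/766334571 ≈ -0.19461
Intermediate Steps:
-10092/18461 + 14614/41511 = -149139958/766334571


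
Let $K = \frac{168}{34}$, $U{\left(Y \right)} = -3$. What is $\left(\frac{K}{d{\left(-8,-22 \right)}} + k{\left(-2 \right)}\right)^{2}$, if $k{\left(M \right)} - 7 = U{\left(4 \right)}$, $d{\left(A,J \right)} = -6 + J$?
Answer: $\frac{4225}{289} \approx 14.619$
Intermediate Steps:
$k{\left(M \right)} = 4$ ($k{\left(M \right)} = 7 - 3 = 4$)
$K = \frac{84}{17}$ ($K = 168 \cdot \frac{1}{34} = \frac{84}{17} \approx 4.9412$)
$\left(\frac{K}{d{\left(-8,-22 \right)}} + k{\left(-2 \right)}\right)^{2} = \left(\frac{84}{17 \left(-6 - 22\right)} + 4\right)^{2} = \left(\frac{84}{17 \left(-28\right)} + 4\right)^{2} = \left(\frac{84}{17} \left(- \frac{1}{28}\right) + 4\right)^{2} = \left(- \frac{3}{17} + 4\right)^{2} = \left(\frac{65}{17}\right)^{2} = \frac{4225}{289}$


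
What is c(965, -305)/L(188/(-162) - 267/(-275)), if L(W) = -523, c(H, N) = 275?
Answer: -275/523 ≈ -0.52581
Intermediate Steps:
c(965, -305)/L(188/(-162) - 267/(-275)) = 275/(-523) = 275*(-1/523) = -275/523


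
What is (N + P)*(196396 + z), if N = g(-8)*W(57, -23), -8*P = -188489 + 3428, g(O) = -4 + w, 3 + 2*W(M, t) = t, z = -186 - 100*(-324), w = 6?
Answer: 21129622165/4 ≈ 5.2824e+9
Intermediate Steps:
z = 32214 (z = -186 + 32400 = 32214)
W(M, t) = -3/2 + t/2
g(O) = 2 (g(O) = -4 + 6 = 2)
P = 185061/8 (P = -(-188489 + 3428)/8 = -⅛*(-185061) = 185061/8 ≈ 23133.)
N = -26 (N = 2*(-3/2 + (½)*(-23)) = 2*(-3/2 - 23/2) = 2*(-13) = -26)
(N + P)*(196396 + z) = (-26 + 185061/8)*(196396 + 32214) = (184853/8)*228610 = 21129622165/4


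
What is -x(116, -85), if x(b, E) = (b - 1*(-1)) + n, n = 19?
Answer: -136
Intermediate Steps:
x(b, E) = 20 + b (x(b, E) = (b - 1*(-1)) + 19 = (b + 1) + 19 = (1 + b) + 19 = 20 + b)
-x(116, -85) = -(20 + 116) = -1*136 = -136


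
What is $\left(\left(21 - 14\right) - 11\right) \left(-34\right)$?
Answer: $136$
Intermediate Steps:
$\left(\left(21 - 14\right) - 11\right) \left(-34\right) = \left(7 - 11\right) \left(-34\right) = \left(-4\right) \left(-34\right) = 136$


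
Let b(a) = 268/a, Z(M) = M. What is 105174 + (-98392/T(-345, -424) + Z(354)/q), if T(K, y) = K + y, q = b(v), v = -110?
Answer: 5417986051/51523 ≈ 1.0516e+5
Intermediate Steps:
q = -134/55 (q = 268/(-110) = 268*(-1/110) = -134/55 ≈ -2.4364)
105174 + (-98392/T(-345, -424) + Z(354)/q) = 105174 + (-98392/(-345 - 424) + 354/(-134/55)) = 105174 + (-98392/(-769) + 354*(-55/134)) = 105174 + (-98392*(-1/769) - 9735/67) = 105174 + (98392/769 - 9735/67) = 105174 - 893951/51523 = 5417986051/51523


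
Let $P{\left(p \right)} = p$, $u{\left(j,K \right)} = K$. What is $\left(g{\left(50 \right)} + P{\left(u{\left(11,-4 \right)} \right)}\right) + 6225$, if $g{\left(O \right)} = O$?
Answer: $6271$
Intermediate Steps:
$\left(g{\left(50 \right)} + P{\left(u{\left(11,-4 \right)} \right)}\right) + 6225 = \left(50 - 4\right) + 6225 = 46 + 6225 = 6271$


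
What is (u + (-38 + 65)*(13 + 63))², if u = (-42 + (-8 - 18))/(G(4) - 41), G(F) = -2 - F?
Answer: 9314566144/2209 ≈ 4.2166e+6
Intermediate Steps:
u = 68/47 (u = (-42 + (-8 - 18))/((-2 - 1*4) - 41) = (-42 - 26)/((-2 - 4) - 41) = -68/(-6 - 41) = -68/(-47) = -68*(-1/47) = 68/47 ≈ 1.4468)
(u + (-38 + 65)*(13 + 63))² = (68/47 + (-38 + 65)*(13 + 63))² = (68/47 + 27*76)² = (68/47 + 2052)² = (96512/47)² = 9314566144/2209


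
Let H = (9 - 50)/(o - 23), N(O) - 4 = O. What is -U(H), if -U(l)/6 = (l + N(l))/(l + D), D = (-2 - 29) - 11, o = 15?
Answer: -684/295 ≈ -2.3186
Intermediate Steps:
N(O) = 4 + O
D = -42 (D = -31 - 11 = -42)
H = 41/8 (H = (9 - 50)/(15 - 23) = -41/(-8) = -41*(-1/8) = 41/8 ≈ 5.1250)
U(l) = -6*(4 + 2*l)/(-42 + l) (U(l) = -6*(l + (4 + l))/(l - 42) = -6*(4 + 2*l)/(-42 + l))
-U(H) = -12*(-2 - 1*41/8)/(-42 + 41/8) = -12*(-2 - 41/8)/(-295/8) = -12*(-8)*(-57)/(295*8) = -1*684/295 = -684/295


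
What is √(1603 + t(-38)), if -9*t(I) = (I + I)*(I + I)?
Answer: √8651/3 ≈ 31.004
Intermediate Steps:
t(I) = -4*I²/9 (t(I) = -(I + I)*(I + I)/9 = -2*I*2*I/9 = -4*I²/9)
√(1603 + t(-38)) = √(1603 - 4/9*(-38)²) = √(1603 - 4/9*1444) = √(1603 - 5776/9) = √(8651/9) = √8651/3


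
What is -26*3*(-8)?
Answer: 624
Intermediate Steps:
-26*3*(-8) = -13*6*(-8) = -78*(-8) = 624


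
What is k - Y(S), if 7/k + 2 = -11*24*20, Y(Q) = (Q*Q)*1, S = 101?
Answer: -53881689/5282 ≈ -10201.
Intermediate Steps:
Y(Q) = Q**2 (Y(Q) = Q**2*1 = Q**2)
k = -7/5282 (k = 7/(-2 - 11*24*20) = 7/(-2 - 264*20) = 7/(-2 - 5280) = 7/(-5282) = 7*(-1/5282) = -7/5282 ≈ -0.0013253)
k - Y(S) = -7/5282 - 1*101**2 = -7/5282 - 1*10201 = -7/5282 - 10201 = -53881689/5282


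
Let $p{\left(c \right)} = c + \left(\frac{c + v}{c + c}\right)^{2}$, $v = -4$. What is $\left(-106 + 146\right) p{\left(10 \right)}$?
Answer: $\frac{2018}{5} \approx 403.6$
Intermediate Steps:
$p{\left(c \right)} = c + \frac{\left(-4 + c\right)^{2}}{4 c^{2}}$ ($p{\left(c \right)} = c + \left(\frac{c - 4}{c + c}\right)^{2} = c + \left(\frac{-4 + c}{2 c}\right)^{2} = c + \frac{\left(-4 + c\right)^{2}}{4 c^{2}}$)
$\left(-106 + 146\right) p{\left(10 \right)} = \left(-106 + 146\right) \left(10 + \frac{\left(-4 + 10\right)^{2}}{4 \cdot 100}\right) = 40 \left(10 + \frac{1}{4} \cdot \frac{1}{100} \cdot 6^{2}\right) = 40 \left(10 + \frac{1}{4} \cdot \frac{1}{100} \cdot 36\right) = 40 \left(10 + \frac{9}{100}\right) = 40 \cdot \frac{1009}{100} = \frac{2018}{5}$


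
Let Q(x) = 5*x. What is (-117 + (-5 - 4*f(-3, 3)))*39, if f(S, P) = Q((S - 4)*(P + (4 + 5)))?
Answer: 60762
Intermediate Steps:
f(S, P) = 5*(-4 + S)*(9 + P) (f(S, P) = 5*((S - 4)*(P + (4 + 5))) = 5*((-4 + S)*(P + 9)) = 5*((-4 + S)*(9 + P)) = 5*(-4 + S)*(9 + P))
(-117 + (-5 - 4*f(-3, 3)))*39 = (-117 + (-5 - 4*(-180 - 20*3 + 45*(-3) + 5*3*(-3))))*39 = (-117 + (-5 - 4*(-180 - 60 - 135 - 45)))*39 = (-117 + (-5 - 4*(-420)))*39 = (-117 + (-5 + 1680))*39 = (-117 + 1675)*39 = 1558*39 = 60762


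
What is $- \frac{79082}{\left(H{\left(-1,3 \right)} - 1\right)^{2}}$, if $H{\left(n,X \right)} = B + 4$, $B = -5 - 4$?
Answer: $- \frac{39541}{18} \approx -2196.7$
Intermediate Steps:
$B = -9$ ($B = -5 - 4 = -9$)
$H{\left(n,X \right)} = -5$ ($H{\left(n,X \right)} = -9 + 4 = -5$)
$- \frac{79082}{\left(H{\left(-1,3 \right)} - 1\right)^{2}} = - \frac{79082}{\left(-5 - 1\right)^{2}} = - \frac{79082}{\left(-6\right)^{2}} = - \frac{79082}{36} = \left(-79082\right) \frac{1}{36} = - \frac{39541}{18}$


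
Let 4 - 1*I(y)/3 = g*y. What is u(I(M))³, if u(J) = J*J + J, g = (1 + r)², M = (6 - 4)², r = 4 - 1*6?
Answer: 0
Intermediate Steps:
r = -2 (r = 4 - 6 = -2)
M = 4 (M = 2² = 4)
g = 1 (g = (1 - 2)² = (-1)² = 1)
I(y) = 12 - 3*y
u(J) = J + J² (u(J) = J² + J = J + J²)
u(I(M))³ = ((12 - 3*4)*(1 + (12 - 3*4)))³ = ((12 - 12)*(1 + (12 - 12)))³ = (0*(1 + 0))³ = (0*1)³ = 0³ = 0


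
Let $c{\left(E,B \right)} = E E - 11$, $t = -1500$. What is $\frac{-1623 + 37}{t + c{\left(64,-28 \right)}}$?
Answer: $- \frac{1586}{2585} \approx -0.61354$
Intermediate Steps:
$c{\left(E,B \right)} = -11 + E^{2}$ ($c{\left(E,B \right)} = E^{2} - 11 = -11 + E^{2}$)
$\frac{-1623 + 37}{t + c{\left(64,-28 \right)}} = \frac{-1623 + 37}{-1500 - \left(11 - 64^{2}\right)} = - \frac{1586}{-1500 + \left(-11 + 4096\right)} = - \frac{1586}{-1500 + 4085} = - \frac{1586}{2585}$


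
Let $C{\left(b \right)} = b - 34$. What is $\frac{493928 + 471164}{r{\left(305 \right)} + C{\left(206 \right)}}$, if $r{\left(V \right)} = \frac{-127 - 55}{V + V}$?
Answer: $\frac{294353060}{52369} \approx 5620.8$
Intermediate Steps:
$C{\left(b \right)} = -34 + b$
$r{\left(V \right)} = - \frac{91}{V}$ ($r{\left(V \right)} = - \frac{182}{2 V} = - 182 \frac{1}{2 V} = - \frac{91}{V}$)
$\frac{493928 + 471164}{r{\left(305 \right)} + C{\left(206 \right)}} = \frac{493928 + 471164}{- \frac{91}{305} + \left(-34 + 206\right)} = \frac{965092}{\left(-91\right) \frac{1}{305} + 172} = \frac{965092}{- \frac{91}{305} + 172} = \frac{965092}{\frac{52369}{305}} = 965092 \cdot \frac{305}{52369} = \frac{294353060}{52369}$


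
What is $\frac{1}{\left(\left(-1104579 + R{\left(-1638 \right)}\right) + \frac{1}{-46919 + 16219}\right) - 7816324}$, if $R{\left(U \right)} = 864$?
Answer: $- \frac{30700}{273845197301} \approx -1.1211 \cdot 10^{-7}$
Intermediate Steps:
$\frac{1}{\left(\left(-1104579 + R{\left(-1638 \right)}\right) + \frac{1}{-46919 + 16219}\right) - 7816324} = \frac{1}{\left(\left(-1104579 + 864\right) + \frac{1}{-46919 + 16219}\right) - 7816324} = \frac{1}{\left(-1103715 + \frac{1}{-30700}\right) - 7816324} = \frac{1}{\left(-1103715 - \frac{1}{30700}\right) - 7816324} = \frac{1}{- \frac{33884050501}{30700} - 7816324} = \frac{1}{- \frac{273845197301}{30700}} = - \frac{30700}{273845197301}$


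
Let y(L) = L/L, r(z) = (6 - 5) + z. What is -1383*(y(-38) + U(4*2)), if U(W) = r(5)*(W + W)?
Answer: -134151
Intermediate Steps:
r(z) = 1 + z
y(L) = 1
U(W) = 12*W (U(W) = (1 + 5)*(W + W) = 6*(2*W) = 12*W)
-1383*(y(-38) + U(4*2)) = -1383*(1 + 12*(4*2)) = -1383*(1 + 12*8) = -1383*(1 + 96) = -1383*97 = -134151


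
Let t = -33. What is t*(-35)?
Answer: 1155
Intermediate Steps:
t*(-35) = -33*(-35) = 1155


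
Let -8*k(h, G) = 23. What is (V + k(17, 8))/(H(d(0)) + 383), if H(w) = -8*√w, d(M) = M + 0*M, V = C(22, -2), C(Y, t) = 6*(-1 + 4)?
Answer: 121/3064 ≈ 0.039491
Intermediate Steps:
k(h, G) = -23/8 (k(h, G) = -⅛*23 = -23/8)
C(Y, t) = 18 (C(Y, t) = 6*3 = 18)
V = 18
d(M) = M (d(M) = M + 0 = M)
(V + k(17, 8))/(H(d(0)) + 383) = (18 - 23/8)/(-8*√0 + 383) = 121/(8*(-8*0 + 383)) = 121/(8*(0 + 383)) = (121/8)/383 = (121/8)*(1/383) = 121/3064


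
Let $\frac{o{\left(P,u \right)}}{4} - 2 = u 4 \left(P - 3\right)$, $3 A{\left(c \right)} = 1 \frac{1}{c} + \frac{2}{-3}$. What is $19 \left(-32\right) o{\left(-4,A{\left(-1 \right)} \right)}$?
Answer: $- \frac{384256}{9} \approx -42695.0$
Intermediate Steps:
$A{\left(c \right)} = - \frac{2}{9} + \frac{1}{3 c}$ ($A{\left(c \right)} = \frac{1 \frac{1}{c} + \frac{2}{-3}}{3} = \frac{\frac{1}{c} + 2 \left(- \frac{1}{3}\right)}{3} = \frac{\frac{1}{c} - \frac{2}{3}}{3} = \frac{- \frac{2}{3} + \frac{1}{c}}{3} = - \frac{2}{9} + \frac{1}{3 c}$)
$o{\left(P,u \right)} = 8 + 16 u \left(-3 + P\right)$ ($o{\left(P,u \right)} = 8 + 4 u 4 \left(P - 3\right) = 8 + 4 \cdot 4 u \left(-3 + P\right) = 8 + 16 u \left(-3 + P\right)$)
$19 \left(-32\right) o{\left(-4,A{\left(-1 \right)} \right)} = 19 \left(-32\right) \left(8 - 48 \frac{3 - -2}{9 \left(-1\right)} + 16 \left(-4\right) \frac{3 - -2}{9 \left(-1\right)}\right) = - 608 \left(8 - 48 \cdot \frac{1}{9} \left(-1\right) \left(3 + 2\right) + 16 \left(-4\right) \frac{1}{9} \left(-1\right) \left(3 + 2\right)\right) = - 608 \left(8 - 48 \cdot \frac{1}{9} \left(-1\right) 5 + 16 \left(-4\right) \frac{1}{9} \left(-1\right) 5\right) = - 608 \left(8 - - \frac{80}{3} + 16 \left(-4\right) \left(- \frac{5}{9}\right)\right) = - 608 \left(8 + \frac{80}{3} + \frac{320}{9}\right) = \left(-608\right) \frac{632}{9} = - \frac{384256}{9}$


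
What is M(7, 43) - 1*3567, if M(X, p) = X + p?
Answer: -3517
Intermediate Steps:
M(7, 43) - 1*3567 = (7 + 43) - 1*3567 = 50 - 3567 = -3517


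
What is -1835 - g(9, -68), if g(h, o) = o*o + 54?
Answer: -6513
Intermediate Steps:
g(h, o) = 54 + o**2 (g(h, o) = o**2 + 54 = 54 + o**2)
-1835 - g(9, -68) = -1835 - (54 + (-68)**2) = -1835 - (54 + 4624) = -1835 - 1*4678 = -1835 - 4678 = -6513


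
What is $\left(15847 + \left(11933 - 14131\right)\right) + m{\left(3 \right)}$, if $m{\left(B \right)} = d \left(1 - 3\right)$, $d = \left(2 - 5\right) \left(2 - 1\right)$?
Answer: $13655$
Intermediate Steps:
$d = -3$ ($d = \left(-3\right) 1 = -3$)
$m{\left(B \right)} = 6$ ($m{\left(B \right)} = - 3 \left(1 - 3\right) = \left(-3\right) \left(-2\right) = 6$)
$\left(15847 + \left(11933 - 14131\right)\right) + m{\left(3 \right)} = \left(15847 + \left(11933 - 14131\right)\right) + 6 = \left(15847 - 2198\right) + 6 = 13649 + 6 = 13655$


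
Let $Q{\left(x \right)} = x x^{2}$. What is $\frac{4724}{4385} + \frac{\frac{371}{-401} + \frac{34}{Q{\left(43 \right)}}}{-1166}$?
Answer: $\frac{175742898285743}{163011366283370} \approx 1.0781$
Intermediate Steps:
$Q{\left(x \right)} = x^{3}$
$\frac{4724}{4385} + \frac{\frac{371}{-401} + \frac{34}{Q{\left(43 \right)}}}{-1166} = \frac{4724}{4385} + \frac{\frac{371}{-401} + \frac{34}{43^{3}}}{-1166} = 4724 \cdot \frac{1}{4385} + \left(371 \left(- \frac{1}{401}\right) + \frac{34}{79507}\right) \left(- \frac{1}{1166}\right) = \frac{4724}{4385} + \left(- \frac{371}{401} + 34 \cdot \frac{1}{79507}\right) \left(- \frac{1}{1166}\right) = \frac{4724}{4385} + \left(- \frac{371}{401} + \frac{34}{79507}\right) \left(- \frac{1}{1166}\right) = \frac{4724}{4385} - - \frac{29483463}{37174769962} = \frac{4724}{4385} + \frac{29483463}{37174769962} = \frac{175742898285743}{163011366283370}$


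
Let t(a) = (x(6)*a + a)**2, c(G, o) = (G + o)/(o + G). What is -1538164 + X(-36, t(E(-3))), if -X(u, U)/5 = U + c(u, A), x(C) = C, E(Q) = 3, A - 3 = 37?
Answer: -1540374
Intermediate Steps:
A = 40 (A = 3 + 37 = 40)
c(G, o) = 1 (c(G, o) = (G + o)/(G + o) = 1)
t(a) = 49*a**2 (t(a) = (6*a + a)**2 = (7*a)**2 = 49*a**2)
X(u, U) = -5 - 5*U (X(u, U) = -5*(U + 1) = -5*(1 + U) = -5 - 5*U)
-1538164 + X(-36, t(E(-3))) = -1538164 + (-5 - 245*3**2) = -1538164 + (-5 - 245*9) = -1538164 + (-5 - 5*441) = -1538164 + (-5 - 2205) = -1538164 - 2210 = -1540374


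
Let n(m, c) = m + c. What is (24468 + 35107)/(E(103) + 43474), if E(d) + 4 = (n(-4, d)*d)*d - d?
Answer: 59575/1093658 ≈ 0.054473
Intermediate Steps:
n(m, c) = c + m
E(d) = -4 - d + d**2*(-4 + d) (E(d) = -4 + (((d - 4)*d)*d - d) = -4 + (((-4 + d)*d)*d - d) = -4 + ((d*(-4 + d))*d - d) = -4 + (d**2*(-4 + d) - d) = -4 + (-d + d**2*(-4 + d)) = -4 - d + d**2*(-4 + d))
(24468 + 35107)/(E(103) + 43474) = (24468 + 35107)/((-4 - 1*103 + 103**2*(-4 + 103)) + 43474) = 59575/((-4 - 103 + 10609*99) + 43474) = 59575/((-4 - 103 + 1050291) + 43474) = 59575/(1050184 + 43474) = 59575/1093658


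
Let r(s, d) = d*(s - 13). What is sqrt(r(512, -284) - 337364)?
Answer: 2*I*sqrt(119770) ≈ 692.16*I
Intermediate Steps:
r(s, d) = d*(-13 + s)
sqrt(r(512, -284) - 337364) = sqrt(-284*(-13 + 512) - 337364) = sqrt(-284*499 - 337364) = sqrt(-141716 - 337364) = sqrt(-479080) = 2*I*sqrt(119770)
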